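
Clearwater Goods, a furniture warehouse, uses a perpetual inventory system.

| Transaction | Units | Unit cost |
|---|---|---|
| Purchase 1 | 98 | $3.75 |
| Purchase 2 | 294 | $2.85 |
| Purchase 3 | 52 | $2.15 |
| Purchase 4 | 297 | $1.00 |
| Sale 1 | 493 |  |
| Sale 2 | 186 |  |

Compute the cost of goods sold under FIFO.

Sale 1 (493) [FIFO — oldest first]: 98 @ $3.75 + 294 @ $2.85 + 52 @ $2.15 + 49 @ $1.00 = $1,366.20
Sale 2 (186) [FIFO — oldest first]: 186 @ $1.00 = $186.00
Total COGS = $1,366.20 + $186.00 = $1,552.20
Ending inventory: 62 @ $1.00 = $62.00
Check: goods available $1,614.20 = COGS $1,552.20 + ending $62.00

COGS = $1,552.20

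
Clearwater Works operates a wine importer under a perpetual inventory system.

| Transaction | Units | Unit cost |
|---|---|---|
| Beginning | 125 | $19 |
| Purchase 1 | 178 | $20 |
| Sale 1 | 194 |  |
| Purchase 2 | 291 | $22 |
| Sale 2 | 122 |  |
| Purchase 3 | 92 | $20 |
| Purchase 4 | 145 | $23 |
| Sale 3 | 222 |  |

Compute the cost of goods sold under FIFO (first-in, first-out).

Sale 1 (194) [FIFO — oldest first]: 125 @ $19 + 69 @ $20 = $3,755
Sale 2 (122) [FIFO — oldest first]: 109 @ $20 + 13 @ $22 = $2,466
Sale 3 (222) [FIFO — oldest first]: 222 @ $22 = $4,884
Total COGS = $3,755 + $2,466 + $4,884 = $11,105
Ending inventory: 56 @ $22 + 92 @ $20 + 145 @ $23 = $6,407
Check: goods available $17,512 = COGS $11,105 + ending $6,407

COGS = $11,105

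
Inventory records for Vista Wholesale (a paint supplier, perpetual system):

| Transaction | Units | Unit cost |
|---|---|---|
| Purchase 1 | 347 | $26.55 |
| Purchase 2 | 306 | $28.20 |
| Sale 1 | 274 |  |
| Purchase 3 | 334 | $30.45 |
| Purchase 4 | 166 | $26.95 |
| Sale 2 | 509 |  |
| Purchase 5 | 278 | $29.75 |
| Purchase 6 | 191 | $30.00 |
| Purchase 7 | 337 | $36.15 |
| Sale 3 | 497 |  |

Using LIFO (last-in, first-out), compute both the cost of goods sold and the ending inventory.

Sale 1 (274) [LIFO — newest first]: 274 @ $28.20 = $7,726.80
Sale 2 (509) [LIFO — newest first]: 166 @ $26.95 + 334 @ $30.45 + 9 @ $28.20 = $14,897.80
Sale 3 (497) [LIFO — newest first]: 337 @ $36.15 + 160 @ $30.00 = $16,982.55
Total COGS = $7,726.80 + $14,897.80 + $16,982.55 = $39,607.15
Ending inventory: 347 @ $26.55 + 23 @ $28.20 + 278 @ $29.75 + 31 @ $30.00 = $19,061.95
Check: goods available $58,669.10 = COGS $39,607.15 + ending $19,061.95

COGS = $39,607.15; ending inventory = $19,061.95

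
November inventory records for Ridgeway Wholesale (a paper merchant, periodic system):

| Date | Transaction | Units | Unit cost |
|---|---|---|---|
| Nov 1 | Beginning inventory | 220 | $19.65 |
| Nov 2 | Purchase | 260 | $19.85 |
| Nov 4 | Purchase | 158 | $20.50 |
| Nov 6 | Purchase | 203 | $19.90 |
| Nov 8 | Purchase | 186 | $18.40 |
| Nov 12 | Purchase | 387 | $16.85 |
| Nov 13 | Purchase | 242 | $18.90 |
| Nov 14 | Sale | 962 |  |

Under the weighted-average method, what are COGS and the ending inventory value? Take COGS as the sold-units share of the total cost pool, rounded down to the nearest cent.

Nov 14, sell 962: 962/1656 × $31,279.85 → $18,171.02
Ending inventory (cost pool remaining) = $13,108.83
Check: goods available $31,279.85 = COGS $18,171.02 + ending $13,108.83

COGS = $18,171.02; ending inventory = $13,108.83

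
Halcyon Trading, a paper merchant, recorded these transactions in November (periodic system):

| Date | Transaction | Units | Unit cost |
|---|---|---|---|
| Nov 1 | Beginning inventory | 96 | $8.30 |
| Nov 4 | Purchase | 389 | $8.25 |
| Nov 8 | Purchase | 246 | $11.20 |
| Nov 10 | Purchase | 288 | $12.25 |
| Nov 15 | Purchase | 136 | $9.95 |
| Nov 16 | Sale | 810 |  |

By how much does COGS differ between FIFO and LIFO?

$1,062.40

FIFO COGS: 96 @ $8.30 + 389 @ $8.25 + 246 @ $11.20 + 79 @ $12.25 = $7,729.00
LIFO COGS: 136 @ $9.95 + 288 @ $12.25 + 246 @ $11.20 + 140 @ $8.25 = $8,791.40
Difference = |$7,729.00 − $8,791.40| = $1,062.40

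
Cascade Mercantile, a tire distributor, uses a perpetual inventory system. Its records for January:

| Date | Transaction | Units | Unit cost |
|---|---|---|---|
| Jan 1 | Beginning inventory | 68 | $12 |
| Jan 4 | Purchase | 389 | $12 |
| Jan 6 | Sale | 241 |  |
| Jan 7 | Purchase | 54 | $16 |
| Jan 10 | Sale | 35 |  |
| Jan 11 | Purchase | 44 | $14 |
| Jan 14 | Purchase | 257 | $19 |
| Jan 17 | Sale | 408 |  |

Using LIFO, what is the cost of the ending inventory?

Jan 6, 241 sold [LIFO — newest first]: 241 @ $12 = $2,892
Jan 10, 35 sold [LIFO — newest first]: 35 @ $16 = $560
Jan 17, 408 sold [LIFO — newest first]: 257 @ $19 + 44 @ $14 + 19 @ $16 + 88 @ $12 = $6,859
Total COGS = $2,892 + $560 + $6,859 = $10,311
Ending inventory: 68 @ $12 + 60 @ $12 = $1,536
Check: goods available $11,847 = COGS $10,311 + ending $1,536

Ending inventory = $1,536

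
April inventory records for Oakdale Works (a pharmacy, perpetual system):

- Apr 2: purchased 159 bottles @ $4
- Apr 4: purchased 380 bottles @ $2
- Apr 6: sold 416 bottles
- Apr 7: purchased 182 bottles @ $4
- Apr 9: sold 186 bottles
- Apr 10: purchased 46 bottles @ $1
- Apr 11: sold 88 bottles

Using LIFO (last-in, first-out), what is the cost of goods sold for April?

COGS = $1,862

Apr 6, 416 sold [LIFO — newest first]: 380 @ $2 + 36 @ $4 = $904
Apr 9, 186 sold [LIFO — newest first]: 182 @ $4 + 4 @ $4 = $744
Apr 11, 88 sold [LIFO — newest first]: 46 @ $1 + 42 @ $4 = $214
Total COGS = $904 + $744 + $214 = $1,862
Ending inventory: 77 @ $4 = $308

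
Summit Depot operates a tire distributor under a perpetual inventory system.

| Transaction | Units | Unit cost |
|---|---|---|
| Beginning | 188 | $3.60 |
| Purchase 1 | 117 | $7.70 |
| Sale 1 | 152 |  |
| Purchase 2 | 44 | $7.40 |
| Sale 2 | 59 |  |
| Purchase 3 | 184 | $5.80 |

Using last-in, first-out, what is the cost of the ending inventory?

Ending inventory = $1,564.00

Sale 1 (152) [LIFO — newest first]: 117 @ $7.70 + 35 @ $3.60 = $1,026.90
Sale 2 (59) [LIFO — newest first]: 44 @ $7.40 + 15 @ $3.60 = $379.60
Total COGS = $1,026.90 + $379.60 = $1,406.50
Ending inventory: 138 @ $3.60 + 184 @ $5.80 = $1,564.00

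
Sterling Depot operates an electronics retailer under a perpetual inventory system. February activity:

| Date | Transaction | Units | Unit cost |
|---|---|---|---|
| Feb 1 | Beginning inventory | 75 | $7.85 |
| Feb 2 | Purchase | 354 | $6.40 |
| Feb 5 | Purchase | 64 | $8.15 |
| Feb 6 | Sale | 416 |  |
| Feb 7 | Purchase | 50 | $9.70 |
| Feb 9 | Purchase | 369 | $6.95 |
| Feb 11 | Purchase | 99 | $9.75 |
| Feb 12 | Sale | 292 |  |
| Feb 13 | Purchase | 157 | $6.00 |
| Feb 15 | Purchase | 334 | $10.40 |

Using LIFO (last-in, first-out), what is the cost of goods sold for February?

COGS = $5,081.00

Feb 6, 416 sold [LIFO — newest first]: 64 @ $8.15 + 352 @ $6.40 = $2,774.40
Feb 12, 292 sold [LIFO — newest first]: 99 @ $9.75 + 193 @ $6.95 = $2,306.60
Total COGS = $2,774.40 + $2,306.60 = $5,081.00
Ending inventory: 75 @ $7.85 + 2 @ $6.40 + 50 @ $9.70 + 176 @ $6.95 + 157 @ $6.00 + 334 @ $10.40 = $6,725.35
Check: goods available $11,806.35 = COGS $5,081.00 + ending $6,725.35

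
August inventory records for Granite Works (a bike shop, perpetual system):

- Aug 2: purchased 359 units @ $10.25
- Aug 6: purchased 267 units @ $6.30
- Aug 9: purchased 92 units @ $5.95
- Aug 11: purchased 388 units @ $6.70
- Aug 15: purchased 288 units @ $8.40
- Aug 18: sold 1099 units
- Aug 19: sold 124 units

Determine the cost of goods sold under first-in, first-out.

Aug 18, 1099 sold [FIFO — oldest first]: 359 @ $10.25 + 267 @ $6.30 + 92 @ $5.95 + 381 @ $6.70 = $8,461.95
Aug 19, 124 sold [FIFO — oldest first]: 7 @ $6.70 + 117 @ $8.40 = $1,029.70
Total COGS = $8,461.95 + $1,029.70 = $9,491.65
Ending inventory: 171 @ $8.40 = $1,436.40
Check: goods available $10,928.05 = COGS $9,491.65 + ending $1,436.40

COGS = $9,491.65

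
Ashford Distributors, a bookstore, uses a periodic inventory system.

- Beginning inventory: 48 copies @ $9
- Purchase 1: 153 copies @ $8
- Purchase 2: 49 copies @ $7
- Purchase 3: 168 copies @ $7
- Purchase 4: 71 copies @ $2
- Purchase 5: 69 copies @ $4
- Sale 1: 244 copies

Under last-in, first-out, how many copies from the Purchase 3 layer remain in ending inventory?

Sale 1 (244) [LIFO — newest first]: 69 @ $4 + 71 @ $2 + 104 @ $7 = $1,146
Ending inventory: 48 @ $9 + 153 @ $8 + 49 @ $7 + 64 @ $7 = $2,447
Check: goods available $3,593 = COGS $1,146 + ending $2,447

64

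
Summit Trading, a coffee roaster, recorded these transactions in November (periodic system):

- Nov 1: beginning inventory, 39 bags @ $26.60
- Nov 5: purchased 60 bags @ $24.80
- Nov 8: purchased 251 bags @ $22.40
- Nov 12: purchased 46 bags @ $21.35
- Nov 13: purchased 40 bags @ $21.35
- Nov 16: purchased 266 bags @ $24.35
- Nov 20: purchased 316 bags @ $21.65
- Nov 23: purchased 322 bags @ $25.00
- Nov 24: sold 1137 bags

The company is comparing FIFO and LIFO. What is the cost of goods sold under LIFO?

COGS = $26,497.40

FIFO COGS: 39 @ $26.60 + 60 @ $24.80 + 251 @ $22.40 + 46 @ $21.35 + 40 @ $21.35 + 266 @ $24.35 + 316 @ $21.65 + 119 @ $25.00 = $26,277.40
LIFO COGS: 322 @ $25.00 + 316 @ $21.65 + 266 @ $24.35 + 40 @ $21.35 + 46 @ $21.35 + 147 @ $22.40 = $26,497.40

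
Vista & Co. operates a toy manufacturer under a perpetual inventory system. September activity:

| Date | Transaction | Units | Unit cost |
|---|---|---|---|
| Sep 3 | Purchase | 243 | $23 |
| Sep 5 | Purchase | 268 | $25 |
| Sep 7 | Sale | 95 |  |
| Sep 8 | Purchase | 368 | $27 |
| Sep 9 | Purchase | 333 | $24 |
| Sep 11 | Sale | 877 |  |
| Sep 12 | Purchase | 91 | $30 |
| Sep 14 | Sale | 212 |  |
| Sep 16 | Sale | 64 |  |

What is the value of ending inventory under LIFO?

Sep 7, 95 sold [LIFO — newest first]: 95 @ $25 = $2,375
Sep 11, 877 sold [LIFO — newest first]: 333 @ $24 + 368 @ $27 + 173 @ $25 + 3 @ $23 = $22,322
Sep 14, 212 sold [LIFO — newest first]: 91 @ $30 + 121 @ $23 = $5,513
Sep 16, 64 sold [LIFO — newest first]: 64 @ $23 = $1,472
Total COGS = $2,375 + $22,322 + $5,513 + $1,472 = $31,682
Ending inventory: 55 @ $23 = $1,265

Ending inventory = $1,265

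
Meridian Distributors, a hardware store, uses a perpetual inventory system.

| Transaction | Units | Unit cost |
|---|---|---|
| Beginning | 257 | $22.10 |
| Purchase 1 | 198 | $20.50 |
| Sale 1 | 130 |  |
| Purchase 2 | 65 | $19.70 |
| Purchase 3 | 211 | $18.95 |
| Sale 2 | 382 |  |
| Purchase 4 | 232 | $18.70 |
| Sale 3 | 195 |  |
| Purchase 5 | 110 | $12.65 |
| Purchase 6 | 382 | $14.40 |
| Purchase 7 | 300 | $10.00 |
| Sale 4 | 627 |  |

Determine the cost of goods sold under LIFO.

COGS = $21,533.05

Sale 1 (130) [LIFO — newest first]: 130 @ $20.50 = $2,665.00
Sale 2 (382) [LIFO — newest first]: 211 @ $18.95 + 65 @ $19.70 + 68 @ $20.50 + 38 @ $22.10 = $7,512.75
Sale 3 (195) [LIFO — newest first]: 195 @ $18.70 = $3,646.50
Sale 4 (627) [LIFO — newest first]: 300 @ $10.00 + 327 @ $14.40 = $7,708.80
Total COGS = $2,665.00 + $7,512.75 + $3,646.50 + $7,708.80 = $21,533.05
Ending inventory: 219 @ $22.10 + 37 @ $18.70 + 110 @ $12.65 + 55 @ $14.40 = $7,715.30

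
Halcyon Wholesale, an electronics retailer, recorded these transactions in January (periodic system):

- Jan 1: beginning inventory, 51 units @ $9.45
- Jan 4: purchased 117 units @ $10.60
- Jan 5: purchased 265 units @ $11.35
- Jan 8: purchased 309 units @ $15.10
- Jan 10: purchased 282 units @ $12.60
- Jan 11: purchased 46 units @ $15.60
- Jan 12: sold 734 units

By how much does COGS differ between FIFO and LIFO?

$762.65

FIFO COGS: 51 @ $9.45 + 117 @ $10.60 + 265 @ $11.35 + 301 @ $15.10 = $9,275.00
LIFO COGS: 46 @ $15.60 + 282 @ $12.60 + 309 @ $15.10 + 97 @ $11.35 = $10,037.65
Difference = |$9,275.00 − $10,037.65| = $762.65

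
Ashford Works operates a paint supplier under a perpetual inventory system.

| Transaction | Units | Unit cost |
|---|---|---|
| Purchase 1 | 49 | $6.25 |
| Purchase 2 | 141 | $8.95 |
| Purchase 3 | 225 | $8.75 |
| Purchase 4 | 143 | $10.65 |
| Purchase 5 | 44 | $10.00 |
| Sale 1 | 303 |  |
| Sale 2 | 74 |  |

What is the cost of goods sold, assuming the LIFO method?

Sale 1 (303) [LIFO — newest first]: 44 @ $10.00 + 143 @ $10.65 + 116 @ $8.75 = $2,977.95
Sale 2 (74) [LIFO — newest first]: 74 @ $8.75 = $647.50
Total COGS = $2,977.95 + $647.50 = $3,625.45
Ending inventory: 49 @ $6.25 + 141 @ $8.95 + 35 @ $8.75 = $1,874.45

COGS = $3,625.45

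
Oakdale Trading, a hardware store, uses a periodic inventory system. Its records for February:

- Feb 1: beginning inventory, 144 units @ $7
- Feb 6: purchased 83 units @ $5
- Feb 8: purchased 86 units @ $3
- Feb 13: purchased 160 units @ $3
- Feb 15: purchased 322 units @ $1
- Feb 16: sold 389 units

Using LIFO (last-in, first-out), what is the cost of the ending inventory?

Feb 16, 389 sold [LIFO — newest first]: 322 @ $1 + 67 @ $3 = $523
Ending inventory: 144 @ $7 + 83 @ $5 + 86 @ $3 + 93 @ $3 = $1,960
Check: goods available $2,483 = COGS $523 + ending $1,960

Ending inventory = $1,960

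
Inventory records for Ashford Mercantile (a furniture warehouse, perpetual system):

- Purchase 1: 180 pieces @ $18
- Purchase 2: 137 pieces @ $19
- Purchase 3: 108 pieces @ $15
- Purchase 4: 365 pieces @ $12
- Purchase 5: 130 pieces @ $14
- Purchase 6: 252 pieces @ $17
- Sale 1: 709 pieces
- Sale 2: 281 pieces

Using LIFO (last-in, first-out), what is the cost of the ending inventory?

Ending inventory = $3,278

Sale 1 (709) [LIFO — newest first]: 252 @ $17 + 130 @ $14 + 327 @ $12 = $10,028
Sale 2 (281) [LIFO — newest first]: 38 @ $12 + 108 @ $15 + 135 @ $19 = $4,641
Total COGS = $10,028 + $4,641 = $14,669
Ending inventory: 180 @ $18 + 2 @ $19 = $3,278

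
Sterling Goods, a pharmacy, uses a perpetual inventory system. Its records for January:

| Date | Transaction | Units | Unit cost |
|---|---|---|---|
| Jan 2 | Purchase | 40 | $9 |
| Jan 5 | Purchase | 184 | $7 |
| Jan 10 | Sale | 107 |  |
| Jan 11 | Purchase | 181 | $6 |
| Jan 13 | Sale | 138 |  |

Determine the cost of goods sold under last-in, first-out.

Jan 10, 107 sold [LIFO — newest first]: 107 @ $7 = $749
Jan 13, 138 sold [LIFO — newest first]: 138 @ $6 = $828
Total COGS = $749 + $828 = $1,577
Ending inventory: 40 @ $9 + 77 @ $7 + 43 @ $6 = $1,157
Check: goods available $2,734 = COGS $1,577 + ending $1,157

COGS = $1,577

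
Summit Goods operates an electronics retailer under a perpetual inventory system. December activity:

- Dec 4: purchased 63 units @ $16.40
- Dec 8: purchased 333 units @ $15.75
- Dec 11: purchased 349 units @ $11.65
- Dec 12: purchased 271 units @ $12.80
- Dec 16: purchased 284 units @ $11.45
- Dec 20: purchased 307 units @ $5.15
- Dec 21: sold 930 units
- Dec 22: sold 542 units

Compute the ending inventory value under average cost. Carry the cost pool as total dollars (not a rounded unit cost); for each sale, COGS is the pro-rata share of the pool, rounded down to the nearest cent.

After Dec 4: 63 on hand, pool $1,033.20 (≈ $16.4000 each)
After Dec 8: 396 on hand, pool $6,277.95 (≈ $15.8534 each)
After Dec 11: 745 on hand, pool $10,343.80 (≈ $13.8843 each)
After Dec 12: 1016 on hand, pool $13,812.60 (≈ $13.5951 each)
After Dec 16: 1300 on hand, pool $17,064.40 (≈ $13.1265 each)
After Dec 20: 1607 on hand, pool $18,645.45 (≈ $11.6026 each)
Dec 21, sell 930: 930/1607 × $18,645.45 → $10,790.45
Dec 22, sell 542: 542/677 × $7,855.00 → $6,288.64
Total COGS = $10,790.45 + $6,288.64 = $17,079.09
Ending inventory (cost pool remaining) = $1,566.36

Ending inventory = $1,566.36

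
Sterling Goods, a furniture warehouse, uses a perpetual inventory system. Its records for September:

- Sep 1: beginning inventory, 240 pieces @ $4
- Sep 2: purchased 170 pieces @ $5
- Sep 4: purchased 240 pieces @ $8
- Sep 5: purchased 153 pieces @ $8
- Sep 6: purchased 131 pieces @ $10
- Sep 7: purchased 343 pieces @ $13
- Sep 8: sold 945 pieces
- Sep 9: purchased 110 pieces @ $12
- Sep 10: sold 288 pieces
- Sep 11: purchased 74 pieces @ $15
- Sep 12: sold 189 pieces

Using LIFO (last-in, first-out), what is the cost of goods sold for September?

COGS = $12,997

Sep 8, 945 sold [LIFO — newest first]: 343 @ $13 + 131 @ $10 + 153 @ $8 + 240 @ $8 + 78 @ $5 = $9,303
Sep 10, 288 sold [LIFO — newest first]: 110 @ $12 + 92 @ $5 + 86 @ $4 = $2,124
Sep 12, 189 sold [LIFO — newest first]: 74 @ $15 + 115 @ $4 = $1,570
Total COGS = $9,303 + $2,124 + $1,570 = $12,997
Ending inventory: 39 @ $4 = $156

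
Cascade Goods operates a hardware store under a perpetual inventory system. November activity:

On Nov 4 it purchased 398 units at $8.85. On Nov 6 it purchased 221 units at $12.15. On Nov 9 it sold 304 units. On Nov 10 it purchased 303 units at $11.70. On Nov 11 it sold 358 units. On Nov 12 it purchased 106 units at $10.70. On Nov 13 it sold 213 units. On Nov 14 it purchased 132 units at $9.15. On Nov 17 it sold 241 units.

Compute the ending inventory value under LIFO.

Ending inventory = $389.40

Nov 9, 304 sold [LIFO — newest first]: 221 @ $12.15 + 83 @ $8.85 = $3,419.70
Nov 11, 358 sold [LIFO — newest first]: 303 @ $11.70 + 55 @ $8.85 = $4,031.85
Nov 13, 213 sold [LIFO — newest first]: 106 @ $10.70 + 107 @ $8.85 = $2,081.15
Nov 17, 241 sold [LIFO — newest first]: 132 @ $9.15 + 109 @ $8.85 = $2,172.45
Total COGS = $3,419.70 + $4,031.85 + $2,081.15 + $2,172.45 = $11,705.15
Ending inventory: 44 @ $8.85 = $389.40
Check: goods available $12,094.55 = COGS $11,705.15 + ending $389.40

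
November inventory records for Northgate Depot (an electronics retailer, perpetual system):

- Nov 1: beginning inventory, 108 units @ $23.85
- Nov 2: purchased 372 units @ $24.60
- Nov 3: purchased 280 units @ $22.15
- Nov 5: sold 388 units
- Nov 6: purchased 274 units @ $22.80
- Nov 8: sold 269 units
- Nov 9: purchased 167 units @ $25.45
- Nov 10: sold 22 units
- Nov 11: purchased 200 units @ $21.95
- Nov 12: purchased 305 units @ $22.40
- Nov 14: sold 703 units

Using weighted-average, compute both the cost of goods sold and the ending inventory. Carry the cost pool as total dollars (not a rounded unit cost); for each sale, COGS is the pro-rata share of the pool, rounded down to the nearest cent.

After Nov 1: 108 on hand, pool $2,575.80 (≈ $23.8500 each)
After Nov 2: 480 on hand, pool $11,727.00 (≈ $24.4312 each)
After Nov 3: 760 on hand, pool $17,929.00 (≈ $23.5908 each)
Nov 5, sell 388: 388/760 × $17,929.00 → $9,153.22
After Nov 6: 646 on hand, pool $15,022.98 (≈ $23.2554 each)
Nov 8, sell 269: 269/646 × $15,022.98 → $6,255.69
After Nov 9: 544 on hand, pool $13,017.44 (≈ $23.9291 each)
Nov 10, sell 22: 22/544 × $13,017.44 → $526.44
After Nov 11: 722 on hand, pool $16,881.00 (≈ $23.3809 each)
After Nov 12: 1027 on hand, pool $23,713.00 (≈ $23.0896 each)
Nov 14, sell 703: 703/1027 × $23,713.00 → $16,231.97
Total COGS = $9,153.22 + $6,255.69 + $526.44 + $16,231.97 = $32,167.32
Ending inventory (cost pool remaining) = $7,481.03

COGS = $32,167.32; ending inventory = $7,481.03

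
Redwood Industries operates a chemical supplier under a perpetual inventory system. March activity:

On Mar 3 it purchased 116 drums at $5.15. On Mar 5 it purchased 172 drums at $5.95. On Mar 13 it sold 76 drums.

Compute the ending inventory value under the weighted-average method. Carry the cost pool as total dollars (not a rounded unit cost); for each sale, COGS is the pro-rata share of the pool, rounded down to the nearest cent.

After Mar 3: 116 on hand, pool $597.40 (≈ $5.1500 each)
After Mar 5: 288 on hand, pool $1,620.80 (≈ $5.6278 each)
Mar 13, sell 76: 76/288 × $1,620.80 → $427.71
Ending inventory (cost pool remaining) = $1,193.09

Ending inventory = $1,193.09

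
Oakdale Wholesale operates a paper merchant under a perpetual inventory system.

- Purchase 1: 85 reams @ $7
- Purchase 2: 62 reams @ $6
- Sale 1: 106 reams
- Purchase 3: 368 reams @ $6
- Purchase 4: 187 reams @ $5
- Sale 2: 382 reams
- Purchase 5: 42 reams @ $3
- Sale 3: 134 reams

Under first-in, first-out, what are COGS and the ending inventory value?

Sale 1 (106) [FIFO — oldest first]: 85 @ $7 + 21 @ $6 = $721
Sale 2 (382) [FIFO — oldest first]: 41 @ $6 + 341 @ $6 = $2,292
Sale 3 (134) [FIFO — oldest first]: 27 @ $6 + 107 @ $5 = $697
Total COGS = $721 + $2,292 + $697 = $3,710
Ending inventory: 80 @ $5 + 42 @ $3 = $526
Check: goods available $4,236 = COGS $3,710 + ending $526

COGS = $3,710; ending inventory = $526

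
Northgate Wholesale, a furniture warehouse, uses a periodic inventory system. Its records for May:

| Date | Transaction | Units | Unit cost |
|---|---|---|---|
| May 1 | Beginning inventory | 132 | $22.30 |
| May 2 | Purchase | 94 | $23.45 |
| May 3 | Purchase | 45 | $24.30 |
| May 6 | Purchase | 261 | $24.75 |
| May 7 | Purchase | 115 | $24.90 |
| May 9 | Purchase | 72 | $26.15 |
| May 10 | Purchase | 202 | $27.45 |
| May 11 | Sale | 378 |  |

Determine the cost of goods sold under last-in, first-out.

COGS = $10,017.30

May 11, 378 sold [LIFO — newest first]: 202 @ $27.45 + 72 @ $26.15 + 104 @ $24.90 = $10,017.30
Ending inventory: 132 @ $22.30 + 94 @ $23.45 + 45 @ $24.30 + 261 @ $24.75 + 11 @ $24.90 = $12,975.05
Check: goods available $22,992.35 = COGS $10,017.30 + ending $12,975.05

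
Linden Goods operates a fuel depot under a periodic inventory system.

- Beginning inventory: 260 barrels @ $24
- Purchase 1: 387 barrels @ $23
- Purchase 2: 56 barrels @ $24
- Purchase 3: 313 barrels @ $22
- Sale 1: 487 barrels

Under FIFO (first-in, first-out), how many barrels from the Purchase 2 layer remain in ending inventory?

Sale 1 (487) [FIFO — oldest first]: 260 @ $24 + 227 @ $23 = $11,461
Ending inventory: 160 @ $23 + 56 @ $24 + 313 @ $22 = $11,910

56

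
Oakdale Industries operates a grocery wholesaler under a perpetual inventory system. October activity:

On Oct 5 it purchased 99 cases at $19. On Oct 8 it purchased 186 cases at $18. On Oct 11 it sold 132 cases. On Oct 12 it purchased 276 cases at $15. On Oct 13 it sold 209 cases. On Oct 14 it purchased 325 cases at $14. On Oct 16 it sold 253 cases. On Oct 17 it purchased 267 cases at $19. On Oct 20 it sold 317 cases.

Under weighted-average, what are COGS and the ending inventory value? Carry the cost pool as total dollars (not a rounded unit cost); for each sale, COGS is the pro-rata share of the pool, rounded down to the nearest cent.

COGS = $14,914.10; ending inventory = $4,077.90

After Oct 5: 99 on hand, pool $1,881.00 (≈ $19.0000 each)
After Oct 8: 285 on hand, pool $5,229.00 (≈ $18.3474 each)
Oct 11, sell 132: 132/285 × $5,229.00 → $2,421.85
After Oct 12: 429 on hand, pool $6,947.15 (≈ $16.1938 each)
Oct 13, sell 209: 209/429 × $6,947.15 → $3,384.50
After Oct 14: 545 on hand, pool $8,112.65 (≈ $14.8856 each)
Oct 16, sell 253: 253/545 × $8,112.65 → $3,766.05
After Oct 17: 559 on hand, pool $9,419.60 (≈ $16.8508 each)
Oct 20, sell 317: 317/559 × $9,419.60 → $5,341.70
Total COGS = $2,421.85 + $3,384.50 + $3,766.05 + $5,341.70 = $14,914.10
Ending inventory (cost pool remaining) = $4,077.90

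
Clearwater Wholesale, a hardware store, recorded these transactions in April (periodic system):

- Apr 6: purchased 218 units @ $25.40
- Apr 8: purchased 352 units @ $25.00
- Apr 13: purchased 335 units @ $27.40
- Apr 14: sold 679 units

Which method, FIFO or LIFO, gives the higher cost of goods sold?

FIFO COGS: 218 @ $25.40 + 352 @ $25.00 + 109 @ $27.40 = $17,323.80
LIFO COGS: 335 @ $27.40 + 344 @ $25.00 = $17,779.00

LIFO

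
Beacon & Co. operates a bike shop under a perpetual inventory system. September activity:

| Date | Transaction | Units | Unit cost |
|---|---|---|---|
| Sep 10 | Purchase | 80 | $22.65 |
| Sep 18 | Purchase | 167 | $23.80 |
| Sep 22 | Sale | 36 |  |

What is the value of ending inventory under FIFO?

Sep 22, 36 sold [FIFO — oldest first]: 36 @ $22.65 = $815.40
Ending inventory: 44 @ $22.65 + 167 @ $23.80 = $4,971.20
Check: goods available $5,786.60 = COGS $815.40 + ending $4,971.20

Ending inventory = $4,971.20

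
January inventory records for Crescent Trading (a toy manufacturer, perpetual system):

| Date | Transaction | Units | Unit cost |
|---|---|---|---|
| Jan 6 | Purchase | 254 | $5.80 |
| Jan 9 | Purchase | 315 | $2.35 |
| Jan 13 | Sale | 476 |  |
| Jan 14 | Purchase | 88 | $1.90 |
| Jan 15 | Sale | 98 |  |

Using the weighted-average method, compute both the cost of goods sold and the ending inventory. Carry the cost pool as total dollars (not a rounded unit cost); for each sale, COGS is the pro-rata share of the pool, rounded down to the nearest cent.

After Jan 6: 254 on hand, pool $1,473.20 (≈ $5.8000 each)
After Jan 9: 569 on hand, pool $2,213.45 (≈ $3.8901 each)
Jan 13, sell 476: 476/569 × $2,213.45 → $1,851.67
After Jan 14: 181 on hand, pool $528.98 (≈ $2.9225 each)
Jan 15, sell 98: 98/181 × $528.98 → $286.40
Total COGS = $1,851.67 + $286.40 = $2,138.07
Ending inventory (cost pool remaining) = $242.58

COGS = $2,138.07; ending inventory = $242.58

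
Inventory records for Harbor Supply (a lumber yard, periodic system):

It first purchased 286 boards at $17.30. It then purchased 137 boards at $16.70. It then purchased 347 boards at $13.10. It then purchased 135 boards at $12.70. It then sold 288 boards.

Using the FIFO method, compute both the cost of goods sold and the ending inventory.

COGS = $4,981.20; ending inventory = $8,514.70

Sale 1 (288) [FIFO — oldest first]: 286 @ $17.30 + 2 @ $16.70 = $4,981.20
Ending inventory: 135 @ $16.70 + 347 @ $13.10 + 135 @ $12.70 = $8,514.70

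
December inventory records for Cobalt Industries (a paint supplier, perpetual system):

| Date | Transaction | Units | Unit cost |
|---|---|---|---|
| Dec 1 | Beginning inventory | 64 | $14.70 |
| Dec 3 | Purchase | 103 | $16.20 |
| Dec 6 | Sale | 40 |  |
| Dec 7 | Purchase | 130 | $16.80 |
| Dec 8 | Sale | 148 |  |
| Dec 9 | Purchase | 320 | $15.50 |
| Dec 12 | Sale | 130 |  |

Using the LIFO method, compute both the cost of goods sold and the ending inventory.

COGS = $5,138.60; ending inventory = $4,614.80

Dec 6, 40 sold [LIFO — newest first]: 40 @ $16.20 = $648.00
Dec 8, 148 sold [LIFO — newest first]: 130 @ $16.80 + 18 @ $16.20 = $2,475.60
Dec 12, 130 sold [LIFO — newest first]: 130 @ $15.50 = $2,015.00
Total COGS = $648.00 + $2,475.60 + $2,015.00 = $5,138.60
Ending inventory: 64 @ $14.70 + 45 @ $16.20 + 190 @ $15.50 = $4,614.80
Check: goods available $9,753.40 = COGS $5,138.60 + ending $4,614.80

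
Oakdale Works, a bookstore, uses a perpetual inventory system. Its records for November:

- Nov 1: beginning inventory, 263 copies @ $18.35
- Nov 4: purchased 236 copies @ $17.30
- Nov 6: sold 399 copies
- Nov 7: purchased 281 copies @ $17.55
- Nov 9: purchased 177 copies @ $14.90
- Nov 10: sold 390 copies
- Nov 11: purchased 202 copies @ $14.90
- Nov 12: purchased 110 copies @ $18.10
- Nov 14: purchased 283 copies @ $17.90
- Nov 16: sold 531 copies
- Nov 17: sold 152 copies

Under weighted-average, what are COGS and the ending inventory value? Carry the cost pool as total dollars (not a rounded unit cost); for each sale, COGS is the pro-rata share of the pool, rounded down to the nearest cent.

After Nov 1: 263 on hand, pool $4,826.05 (≈ $18.3500 each)
After Nov 4: 499 on hand, pool $8,908.85 (≈ $17.8534 each)
Nov 6, sell 399: 399/499 × $8,908.85 → $7,123.50
After Nov 7: 381 on hand, pool $6,716.90 (≈ $17.6297 each)
After Nov 9: 558 on hand, pool $9,354.20 (≈ $16.7638 each)
Nov 10, sell 390: 390/558 × $9,354.20 → $6,537.88
After Nov 11: 370 on hand, pool $5,826.12 (≈ $15.7463 each)
After Nov 12: 480 on hand, pool $7,817.12 (≈ $16.2857 each)
After Nov 14: 763 on hand, pool $12,882.82 (≈ $16.8844 each)
Nov 16, sell 531: 531/763 × $12,882.82 → $8,965.63
Nov 17, sell 152: 152/232 × $3,917.19 → $2,566.43
Total COGS = $7,123.50 + $6,537.88 + $8,965.63 + $2,566.43 = $25,193.44
Ending inventory (cost pool remaining) = $1,350.76

COGS = $25,193.44; ending inventory = $1,350.76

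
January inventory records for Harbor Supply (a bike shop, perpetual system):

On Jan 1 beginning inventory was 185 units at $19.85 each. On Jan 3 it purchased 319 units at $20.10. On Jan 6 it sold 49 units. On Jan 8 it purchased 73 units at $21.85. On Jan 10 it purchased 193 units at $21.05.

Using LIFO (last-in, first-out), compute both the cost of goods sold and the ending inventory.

COGS = $984.90; ending inventory = $14,756.95

Jan 6, 49 sold [LIFO — newest first]: 49 @ $20.10 = $984.90
Ending inventory: 185 @ $19.85 + 270 @ $20.10 + 73 @ $21.85 + 193 @ $21.05 = $14,756.95
Check: goods available $15,741.85 = COGS $984.90 + ending $14,756.95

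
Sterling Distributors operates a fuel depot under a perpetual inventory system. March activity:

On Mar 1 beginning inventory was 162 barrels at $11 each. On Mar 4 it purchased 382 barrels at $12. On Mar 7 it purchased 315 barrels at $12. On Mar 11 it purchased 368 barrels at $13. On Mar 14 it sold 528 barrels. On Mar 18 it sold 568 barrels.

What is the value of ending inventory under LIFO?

Ending inventory = $1,441

Mar 14, 528 sold [LIFO — newest first]: 368 @ $13 + 160 @ $12 = $6,704
Mar 18, 568 sold [LIFO — newest first]: 155 @ $12 + 382 @ $12 + 31 @ $11 = $6,785
Total COGS = $6,704 + $6,785 = $13,489
Ending inventory: 131 @ $11 = $1,441
Check: goods available $14,930 = COGS $13,489 + ending $1,441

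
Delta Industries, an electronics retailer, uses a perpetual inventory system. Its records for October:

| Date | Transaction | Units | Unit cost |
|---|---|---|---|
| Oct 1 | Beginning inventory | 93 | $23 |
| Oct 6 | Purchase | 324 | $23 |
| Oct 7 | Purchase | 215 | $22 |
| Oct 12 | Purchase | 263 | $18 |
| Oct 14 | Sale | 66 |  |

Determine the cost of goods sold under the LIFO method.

Oct 14, 66 sold [LIFO — newest first]: 66 @ $18 = $1,188
Ending inventory: 93 @ $23 + 324 @ $23 + 215 @ $22 + 197 @ $18 = $17,867

COGS = $1,188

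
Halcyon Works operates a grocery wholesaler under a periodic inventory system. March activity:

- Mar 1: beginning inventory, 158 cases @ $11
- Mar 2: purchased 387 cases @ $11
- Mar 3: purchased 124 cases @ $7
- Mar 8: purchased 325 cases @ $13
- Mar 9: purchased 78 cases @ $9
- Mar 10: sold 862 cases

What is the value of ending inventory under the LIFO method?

Mar 10, 862 sold [LIFO — newest first]: 78 @ $9 + 325 @ $13 + 124 @ $7 + 335 @ $11 = $9,480
Ending inventory: 158 @ $11 + 52 @ $11 = $2,310

Ending inventory = $2,310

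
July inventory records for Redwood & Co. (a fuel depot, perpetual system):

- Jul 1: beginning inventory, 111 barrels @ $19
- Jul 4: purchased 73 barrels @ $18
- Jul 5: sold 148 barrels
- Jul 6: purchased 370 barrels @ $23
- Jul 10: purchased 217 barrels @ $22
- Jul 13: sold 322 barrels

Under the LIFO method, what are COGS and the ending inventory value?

COGS = $9,928; ending inventory = $6,779

Jul 5, 148 sold [LIFO — newest first]: 73 @ $18 + 75 @ $19 = $2,739
Jul 13, 322 sold [LIFO — newest first]: 217 @ $22 + 105 @ $23 = $7,189
Total COGS = $2,739 + $7,189 = $9,928
Ending inventory: 36 @ $19 + 265 @ $23 = $6,779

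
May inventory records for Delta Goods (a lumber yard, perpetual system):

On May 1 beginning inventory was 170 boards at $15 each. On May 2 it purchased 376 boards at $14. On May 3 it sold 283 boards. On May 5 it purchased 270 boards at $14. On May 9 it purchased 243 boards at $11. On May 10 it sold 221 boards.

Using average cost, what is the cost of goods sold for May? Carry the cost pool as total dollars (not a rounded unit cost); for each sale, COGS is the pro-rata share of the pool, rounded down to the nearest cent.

After May 1: 170 on hand, pool $2,550.00 (≈ $15.0000 each)
After May 2: 546 on hand, pool $7,814.00 (≈ $14.3114 each)
May 3, sell 283: 283/546 × $7,814.00 → $4,050.11
After May 5: 533 on hand, pool $7,543.89 (≈ $14.1536 each)
After May 9: 776 on hand, pool $10,216.89 (≈ $13.1661 each)
May 10, sell 221: 221/776 × $10,216.89 → $2,909.70
Total COGS = $4,050.11 + $2,909.70 = $6,959.81
Ending inventory (cost pool remaining) = $7,307.19
Check: goods available $14,267.00 = COGS $6,959.81 + ending $7,307.19

COGS = $6,959.81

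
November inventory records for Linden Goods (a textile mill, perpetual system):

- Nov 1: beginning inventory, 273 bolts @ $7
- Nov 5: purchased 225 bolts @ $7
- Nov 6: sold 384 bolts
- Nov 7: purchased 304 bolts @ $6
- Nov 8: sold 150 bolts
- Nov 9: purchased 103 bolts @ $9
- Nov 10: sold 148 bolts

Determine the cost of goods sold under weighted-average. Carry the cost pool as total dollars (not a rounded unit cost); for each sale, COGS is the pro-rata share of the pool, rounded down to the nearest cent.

After Nov 1: 273 on hand, pool $1,911.00 (≈ $7.0000 each)
After Nov 5: 498 on hand, pool $3,486.00 (≈ $7.0000 each)
Nov 6, sell 384: 384/498 × $3,486.00 → $2,688.00
After Nov 7: 418 on hand, pool $2,622.00 (≈ $6.2727 each)
Nov 8, sell 150: 150/418 × $2,622.00 → $940.90
After Nov 9: 371 on hand, pool $2,608.10 (≈ $7.0299 each)
Nov 10, sell 148: 148/371 × $2,608.10 → $1,040.42
Total COGS = $2,688.00 + $940.90 + $1,040.42 = $4,669.32
Ending inventory (cost pool remaining) = $1,567.68

COGS = $4,669.32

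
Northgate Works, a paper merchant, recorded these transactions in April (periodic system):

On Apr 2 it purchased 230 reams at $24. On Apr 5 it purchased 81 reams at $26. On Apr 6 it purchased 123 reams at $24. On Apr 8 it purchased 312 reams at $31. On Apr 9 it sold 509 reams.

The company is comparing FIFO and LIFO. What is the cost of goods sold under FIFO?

FIFO COGS: 230 @ $24 + 81 @ $26 + 123 @ $24 + 75 @ $31 = $12,903
LIFO COGS: 312 @ $31 + 123 @ $24 + 74 @ $26 = $14,548

COGS = $12,903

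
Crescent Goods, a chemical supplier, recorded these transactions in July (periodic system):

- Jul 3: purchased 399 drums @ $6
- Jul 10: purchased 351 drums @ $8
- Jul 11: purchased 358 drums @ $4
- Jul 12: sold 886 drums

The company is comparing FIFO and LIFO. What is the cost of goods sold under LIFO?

COGS = $5,302

FIFO COGS: 399 @ $6 + 351 @ $8 + 136 @ $4 = $5,746
LIFO COGS: 358 @ $4 + 351 @ $8 + 177 @ $6 = $5,302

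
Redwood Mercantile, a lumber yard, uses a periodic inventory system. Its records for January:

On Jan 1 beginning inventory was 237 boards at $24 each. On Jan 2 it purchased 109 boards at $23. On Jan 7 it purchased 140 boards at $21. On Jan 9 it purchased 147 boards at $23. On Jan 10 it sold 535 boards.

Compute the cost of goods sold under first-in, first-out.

Jan 10, 535 sold [FIFO — oldest first]: 237 @ $24 + 109 @ $23 + 140 @ $21 + 49 @ $23 = $12,262
Ending inventory: 98 @ $23 = $2,254

COGS = $12,262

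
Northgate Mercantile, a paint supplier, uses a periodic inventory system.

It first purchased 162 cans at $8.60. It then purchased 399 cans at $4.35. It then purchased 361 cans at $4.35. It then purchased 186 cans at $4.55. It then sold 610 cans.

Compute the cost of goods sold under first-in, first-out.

Sale 1 (610) [FIFO — oldest first]: 162 @ $8.60 + 399 @ $4.35 + 49 @ $4.35 = $3,342.00
Ending inventory: 312 @ $4.35 + 186 @ $4.55 = $2,203.50

COGS = $3,342.00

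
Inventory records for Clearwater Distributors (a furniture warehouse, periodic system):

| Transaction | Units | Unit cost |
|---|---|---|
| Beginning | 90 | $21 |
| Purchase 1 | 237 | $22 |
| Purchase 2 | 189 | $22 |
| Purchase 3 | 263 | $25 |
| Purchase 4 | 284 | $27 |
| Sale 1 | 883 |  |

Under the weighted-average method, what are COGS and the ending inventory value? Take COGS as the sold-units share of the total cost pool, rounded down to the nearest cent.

COGS = $21,186.18; ending inventory = $4,318.82

Sale 1, sell 883: 883/1063 × $25,505.00 → $21,186.18
Ending inventory (cost pool remaining) = $4,318.82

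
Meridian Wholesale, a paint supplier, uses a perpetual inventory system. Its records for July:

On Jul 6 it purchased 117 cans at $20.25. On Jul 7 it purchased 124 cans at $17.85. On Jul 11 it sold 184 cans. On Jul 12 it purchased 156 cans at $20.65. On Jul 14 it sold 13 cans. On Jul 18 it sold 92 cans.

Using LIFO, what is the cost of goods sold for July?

COGS = $5,596.65

Jul 11, 184 sold [LIFO — newest first]: 124 @ $17.85 + 60 @ $20.25 = $3,428.40
Jul 14, 13 sold [LIFO — newest first]: 13 @ $20.65 = $268.45
Jul 18, 92 sold [LIFO — newest first]: 92 @ $20.65 = $1,899.80
Total COGS = $3,428.40 + $268.45 + $1,899.80 = $5,596.65
Ending inventory: 57 @ $20.25 + 51 @ $20.65 = $2,207.40
Check: goods available $7,804.05 = COGS $5,596.65 + ending $2,207.40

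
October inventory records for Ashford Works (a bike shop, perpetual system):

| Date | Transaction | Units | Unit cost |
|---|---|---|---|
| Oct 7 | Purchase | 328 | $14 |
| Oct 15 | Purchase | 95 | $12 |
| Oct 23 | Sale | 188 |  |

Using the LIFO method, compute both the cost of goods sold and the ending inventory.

Oct 23, 188 sold [LIFO — newest first]: 95 @ $12 + 93 @ $14 = $2,442
Ending inventory: 235 @ $14 = $3,290

COGS = $2,442; ending inventory = $3,290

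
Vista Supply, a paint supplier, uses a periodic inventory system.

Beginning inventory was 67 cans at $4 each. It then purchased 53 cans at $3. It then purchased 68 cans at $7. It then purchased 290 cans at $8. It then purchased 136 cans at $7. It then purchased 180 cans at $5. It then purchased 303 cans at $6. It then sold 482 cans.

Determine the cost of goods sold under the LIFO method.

COGS = $2,713

Sale 1 (482) [LIFO — newest first]: 303 @ $6 + 179 @ $5 = $2,713
Ending inventory: 67 @ $4 + 53 @ $3 + 68 @ $7 + 290 @ $8 + 136 @ $7 + 1 @ $5 = $4,180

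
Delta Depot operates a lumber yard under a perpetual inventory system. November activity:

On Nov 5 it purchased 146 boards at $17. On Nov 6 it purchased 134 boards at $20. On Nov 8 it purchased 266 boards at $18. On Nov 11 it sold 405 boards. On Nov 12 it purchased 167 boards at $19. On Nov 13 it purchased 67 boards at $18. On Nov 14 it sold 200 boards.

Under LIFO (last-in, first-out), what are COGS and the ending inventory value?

Nov 11, 405 sold [LIFO — newest first]: 266 @ $18 + 134 @ $20 + 5 @ $17 = $7,553
Nov 14, 200 sold [LIFO — newest first]: 67 @ $18 + 133 @ $19 = $3,733
Total COGS = $7,553 + $3,733 = $11,286
Ending inventory: 141 @ $17 + 34 @ $19 = $3,043

COGS = $11,286; ending inventory = $3,043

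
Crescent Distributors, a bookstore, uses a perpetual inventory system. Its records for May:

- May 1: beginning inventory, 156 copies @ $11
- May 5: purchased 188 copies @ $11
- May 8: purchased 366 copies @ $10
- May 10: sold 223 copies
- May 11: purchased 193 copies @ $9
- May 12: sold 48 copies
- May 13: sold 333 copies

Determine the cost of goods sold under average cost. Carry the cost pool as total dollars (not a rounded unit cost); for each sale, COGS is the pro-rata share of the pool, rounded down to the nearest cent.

After May 1: 156 on hand, pool $1,716.00 (≈ $11.0000 each)
After May 5: 344 on hand, pool $3,784.00 (≈ $11.0000 each)
After May 8: 710 on hand, pool $7,444.00 (≈ $10.4845 each)
May 10, sell 223: 223/710 × $7,444.00 → $2,338.04
After May 11: 680 on hand, pool $6,842.96 (≈ $10.0632 each)
May 12, sell 48: 48/680 × $6,842.96 → $483.03
May 13, sell 333: 333/632 × $6,359.93 → $3,351.03
Total COGS = $2,338.04 + $483.03 + $3,351.03 = $6,172.10
Ending inventory (cost pool remaining) = $3,008.90
Check: goods available $9,181.00 = COGS $6,172.10 + ending $3,008.90

COGS = $6,172.10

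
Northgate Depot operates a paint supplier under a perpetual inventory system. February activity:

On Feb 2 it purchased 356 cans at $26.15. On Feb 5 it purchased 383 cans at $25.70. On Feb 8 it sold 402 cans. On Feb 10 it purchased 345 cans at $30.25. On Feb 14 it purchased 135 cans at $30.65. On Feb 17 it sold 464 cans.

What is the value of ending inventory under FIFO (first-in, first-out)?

Feb 8, 402 sold [FIFO — oldest first]: 356 @ $26.15 + 46 @ $25.70 = $10,491.60
Feb 17, 464 sold [FIFO — oldest first]: 337 @ $25.70 + 127 @ $30.25 = $12,502.65
Total COGS = $10,491.60 + $12,502.65 = $22,994.25
Ending inventory: 218 @ $30.25 + 135 @ $30.65 = $10,732.25

Ending inventory = $10,732.25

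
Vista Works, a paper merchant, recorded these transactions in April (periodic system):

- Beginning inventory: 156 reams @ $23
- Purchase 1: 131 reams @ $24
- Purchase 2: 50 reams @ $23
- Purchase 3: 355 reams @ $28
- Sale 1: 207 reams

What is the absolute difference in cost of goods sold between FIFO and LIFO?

$984

FIFO COGS: 156 @ $23 + 51 @ $24 = $4,812
LIFO COGS: 207 @ $28 = $5,796
Difference = |$4,812 − $5,796| = $984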